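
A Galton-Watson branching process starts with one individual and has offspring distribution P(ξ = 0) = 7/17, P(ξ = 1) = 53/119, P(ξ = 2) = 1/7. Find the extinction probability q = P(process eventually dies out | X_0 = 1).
q = 1

Mean offspring μ = 0·7/17 + 1·53/119 + 2·1/7 = 87/119 ≤ 1. For μ ≤ 1 with offspring not concentrated at 1, the Galton-Watson process goes extinct almost surely, so q = 1.
(Algebraic check: The pgf is f(s) = 7/17 + 53/119·s + 1/7·s². The extinction probability q is the smallest fixed point of f in [0, 1]. Setting s = f(s):
  1/7·s² + (53/119 − 1)·s + 7/17 = 0
  1/7·s² − (7/17 + 1/7)·s + 7/17 = 0
which factors as (s − 1)·(1/7·s − 7/17) = 0, giving roots s = 1 and s = (7/17)/(1/7) = 49/17. Since 49/17 ≥ 1, the smallest root in [0, 1] is s = 1.)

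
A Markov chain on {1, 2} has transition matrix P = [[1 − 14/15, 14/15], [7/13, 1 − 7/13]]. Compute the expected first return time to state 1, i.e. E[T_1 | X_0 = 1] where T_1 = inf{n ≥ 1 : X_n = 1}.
E[T_1 | X_0 = 1] = 1/π_1 = 41/15

For an irreducible recurrent Markov chain with stationary distribution π, E[T_i | X_0 = i] = 1/π_i (Kac's formula). Here π_1 = (7/13)/(14/15 + 7/13) = (7/13)/(287/195) = 15/41, so E[T_1 | X_0 = 1] = 1/π_1 = (14/15 + 7/13)/(7/13) = (287/195)/(7/13) = 41/15.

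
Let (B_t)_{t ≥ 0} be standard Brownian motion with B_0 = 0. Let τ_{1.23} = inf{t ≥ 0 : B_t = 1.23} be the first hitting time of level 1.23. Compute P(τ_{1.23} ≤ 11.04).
P(τ_{1.23} ≤ 11.04) = 2(1 − Φ(1.23/√11.04)) = 2(1 − Φ(0.3702)) ≈ 0.7112

By the reflection principle for standard BM, P(τ_b ≤ t) = 2 · P(B_t ≥ b). Since B_t ~ N(0, t), P(B_t ≥ 1.23) = 1 − Φ(1.23/√t) = 1 − Φ(1.23/√11.04) = 1 − Φ(0.3702) ≈ 0.35562. Doubling: P(τ_{1.23} ≤ 11.04) ≈ 2 · 0.35562 = 0.71124 ≈ 0.7112.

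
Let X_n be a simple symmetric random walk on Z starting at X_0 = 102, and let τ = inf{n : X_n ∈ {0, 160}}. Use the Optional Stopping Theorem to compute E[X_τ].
E[X_τ] = 102

X_n is a martingale and τ is a bounded-mean stopping time (indeed τ is finite a.s. with bounded expectation since the walk is in a bounded region). By the OST, E[X_τ] = E[X_0] = 102. Equivalently: E[X_τ] = 160 · P(hit 160 first) + 0 · P(hit 0 first) = 160 · (102/160) = 102.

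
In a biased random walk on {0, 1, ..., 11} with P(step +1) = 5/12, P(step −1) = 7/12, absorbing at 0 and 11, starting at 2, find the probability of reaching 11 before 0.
P(hit 11 before 0) = (1 − (7/5)^2) / (1 − (7/5)^11) = 23437500/964249309

Let u_k denote P(reach 11 before 0 | start at k). Boundary: u_0 = 0, u_11 = 1. Recurrence: u_k = 5/12·u_{k+1} + 7/12·u_{k-1} for 1 ≤ k ≤ 10. Try u_k = A + B·r^k with r = q/p = (7/12)/(5/12) = 7/5. Substitution satisfies the recurrence; boundary conditions give:
  u_k = (1 − r^k) / (1 − r^N) = (1 − (7/5)^2) / (1 − (7/5)^11) = 23437500/964249309.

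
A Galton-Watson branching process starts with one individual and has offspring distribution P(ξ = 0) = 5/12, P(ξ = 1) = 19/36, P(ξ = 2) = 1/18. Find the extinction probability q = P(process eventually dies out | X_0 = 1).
q = 1

Mean offspring μ = 0·5/12 + 1·19/36 + 2·1/18 = 23/36 ≤ 1. For μ ≤ 1 with offspring not concentrated at 1, the Galton-Watson process goes extinct almost surely, so q = 1.
(Algebraic check: The pgf is f(s) = 5/12 + 19/36·s + 1/18·s². The extinction probability q is the smallest fixed point of f in [0, 1]. Setting s = f(s):
  1/18·s² + (19/36 − 1)·s + 5/12 = 0
  1/18·s² − (5/12 + 1/18)·s + 5/12 = 0
which factors as (s − 1)·(1/18·s − 5/12) = 0, giving roots s = 1 and s = (5/12)/(1/18) = 15/2. Since 15/2 ≥ 1, the smallest root in [0, 1] is s = 1.)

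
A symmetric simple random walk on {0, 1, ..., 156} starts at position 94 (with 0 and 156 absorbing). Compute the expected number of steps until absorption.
E[τ | X_0 = 94] = 5828

Let v_k = E[τ | X_0 = k]. Boundary: v_0 = v_156 = 0. Recurrence: v_k = 1 + (v_{k-1} + v_{k+1})/2 for 1 ≤ k ≤ 155. The particular solution to v_k − (v_{k-1} + v_{k+1})/2 = 1 is v_k = −k^2. Adding homogeneous solution A + B k and matching boundaries gives v_k = k (156 − k). Substituting k = 94: v_94 = 94 · 62 = 5828.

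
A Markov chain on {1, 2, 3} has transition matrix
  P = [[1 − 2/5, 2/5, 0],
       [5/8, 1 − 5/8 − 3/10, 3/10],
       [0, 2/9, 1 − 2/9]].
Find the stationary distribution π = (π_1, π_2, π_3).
π = (125/313, 80/313, 108/313)

This is a birth-death chain on three states, which satisfies detailed balance: π_1 · P_{12} = π_2 · P_{21} and π_2 · P_{23} = π_3 · P_{32}.
From π_1 · 2/5 = π_2 · 5/8: π_2/π_1 = (2/5)/(5/8) = 16/25.
From π_2 · 3/10 = π_3 · 2/9: π_3/π_2 = (3/10)/(2/9) = 27/20.
Take π_1 proportional to 1; then unnormalized π = (1, 16/25, 108/125). Normalize by dividing by the sum 313/125:
  π = (125/313, 80/313, 108/313).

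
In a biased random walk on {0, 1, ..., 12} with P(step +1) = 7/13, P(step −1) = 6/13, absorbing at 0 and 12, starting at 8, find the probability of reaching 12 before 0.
P(hit 12 before 0) = (1 − (6/7)^8) / (1 − (6/7)^12) = 8876497/10556113

Let u_k denote P(reach 12 before 0 | start at k). Boundary: u_0 = 0, u_12 = 1. Recurrence: u_k = 7/13·u_{k+1} + 6/13·u_{k-1} for 1 ≤ k ≤ 11. Try u_k = A + B·r^k with r = q/p = (6/13)/(7/13) = 6/7. Substitution satisfies the recurrence; boundary conditions give:
  u_k = (1 − r^k) / (1 − r^N) = (1 − (6/7)^8) / (1 − (6/7)^12) = 8876497/10556113.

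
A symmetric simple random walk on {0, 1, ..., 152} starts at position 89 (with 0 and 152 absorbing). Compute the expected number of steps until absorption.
E[τ | X_0 = 89] = 5607

Let v_k = E[τ | X_0 = k]. Boundary: v_0 = v_152 = 0. Recurrence: v_k = 1 + (v_{k-1} + v_{k+1})/2 for 1 ≤ k ≤ 151. The particular solution to v_k − (v_{k-1} + v_{k+1})/2 = 1 is v_k = −k^2. Adding homogeneous solution A + B k and matching boundaries gives v_k = k (152 − k). Substituting k = 89: v_89 = 89 · 63 = 5607.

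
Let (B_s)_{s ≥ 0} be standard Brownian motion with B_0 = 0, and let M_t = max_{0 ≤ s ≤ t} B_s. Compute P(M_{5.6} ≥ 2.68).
P(M_{5.6} ≥ 2.68) = 2·P(B_{5.6} ≥ 2.68) = 2(1 − Φ(2.68/√5.6)) ≈ 0.2574

By the reflection principle for Brownian motion, P(M_t ≥ a) = 2 · P(B_t ≥ a) for a ≥ 0. Since B_t ~ N(0, t), P(B_t ≥ 2.68) = 1 − Φ(2.68/√t) = 1 − Φ(2.68/√5.6) = 1 − Φ(1.1325). So
  P(M_{5.6} ≥ 2.68) = 2(1 − Φ(1.1325)) ≈ 0.2574.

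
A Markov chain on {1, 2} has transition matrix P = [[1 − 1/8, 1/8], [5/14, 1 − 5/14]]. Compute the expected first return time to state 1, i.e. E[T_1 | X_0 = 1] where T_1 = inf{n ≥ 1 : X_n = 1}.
E[T_1 | X_0 = 1] = 1/π_1 = 27/20

For an irreducible recurrent Markov chain with stationary distribution π, E[T_i | X_0 = i] = 1/π_i (Kac's formula). Here π_1 = (5/14)/(1/8 + 5/14) = (5/14)/(27/56) = 20/27, so E[T_1 | X_0 = 1] = 1/π_1 = (1/8 + 5/14)/(5/14) = (27/56)/(5/14) = 27/20.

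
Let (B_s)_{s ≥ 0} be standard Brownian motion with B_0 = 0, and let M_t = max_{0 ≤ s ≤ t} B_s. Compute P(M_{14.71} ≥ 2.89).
P(M_{14.71} ≥ 2.89) = 2·P(B_{14.71} ≥ 2.89) = 2(1 − Φ(2.89/√14.71)) ≈ 0.4511

By the reflection principle for Brownian motion, P(M_t ≥ a) = 2 · P(B_t ≥ a) for a ≥ 0. Since B_t ~ N(0, t), P(B_t ≥ 2.89) = 1 − Φ(2.89/√t) = 1 − Φ(2.89/√14.71) = 1 − Φ(0.7535). So
  P(M_{14.71} ≥ 2.89) = 2(1 − Φ(0.7535)) ≈ 0.4511.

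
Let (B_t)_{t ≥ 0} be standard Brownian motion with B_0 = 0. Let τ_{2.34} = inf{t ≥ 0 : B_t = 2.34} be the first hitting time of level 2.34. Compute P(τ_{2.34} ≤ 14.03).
P(τ_{2.34} ≤ 14.03) = 2(1 − Φ(2.34/√14.03)) = 2(1 − Φ(0.6247)) ≈ 0.5322

By the reflection principle for standard BM, P(τ_b ≤ t) = 2 · P(B_t ≥ b). Since B_t ~ N(0, t), P(B_t ≥ 2.34) = 1 − Φ(2.34/√t) = 1 − Φ(2.34/√14.03) = 1 − Φ(0.6247) ≈ 0.26608. Doubling: P(τ_{2.34} ≤ 14.03) ≈ 2 · 0.26608 = 0.53216 ≈ 0.5322.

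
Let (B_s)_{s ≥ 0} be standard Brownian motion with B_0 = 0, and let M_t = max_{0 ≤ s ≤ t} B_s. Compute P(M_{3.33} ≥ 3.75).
P(M_{3.33} ≥ 3.75) = 2·P(B_{3.33} ≥ 3.75) = 2(1 − Φ(3.75/√3.33)) ≈ 0.0399

By the reflection principle for Brownian motion, P(M_t ≥ a) = 2 · P(B_t ≥ a) for a ≥ 0. Since B_t ~ N(0, t), P(B_t ≥ 3.75) = 1 − Φ(3.75/√t) = 1 − Φ(3.75/√3.33) = 1 − Φ(2.0550). So
  P(M_{3.33} ≥ 3.75) = 2(1 − Φ(2.0550)) ≈ 0.0399.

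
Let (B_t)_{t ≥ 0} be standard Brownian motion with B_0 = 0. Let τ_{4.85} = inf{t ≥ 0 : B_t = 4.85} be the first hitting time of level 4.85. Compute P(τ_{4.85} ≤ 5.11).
P(τ_{4.85} ≤ 5.11) = 2(1 − Φ(4.85/√5.11)) = 2(1 − Φ(2.1455)) ≈ 0.0319

By the reflection principle for standard BM, P(τ_b ≤ t) = 2 · P(B_t ≥ b). Since B_t ~ N(0, t), P(B_t ≥ 4.85) = 1 − Φ(4.85/√t) = 1 − Φ(4.85/√5.11) = 1 − Φ(2.1455) ≈ 0.01596. Doubling: P(τ_{4.85} ≤ 5.11) ≈ 2 · 0.01596 = 0.03192 ≈ 0.0319.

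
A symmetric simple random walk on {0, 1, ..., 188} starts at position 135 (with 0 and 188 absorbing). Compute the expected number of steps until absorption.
E[τ | X_0 = 135] = 7155

Let v_k = E[τ | X_0 = k]. Boundary: v_0 = v_188 = 0. Recurrence: v_k = 1 + (v_{k-1} + v_{k+1})/2 for 1 ≤ k ≤ 187. The particular solution to v_k − (v_{k-1} + v_{k+1})/2 = 1 is v_k = −k^2. Adding homogeneous solution A + B k and matching boundaries gives v_k = k (188 − k). Substituting k = 135: v_135 = 135 · 53 = 7155.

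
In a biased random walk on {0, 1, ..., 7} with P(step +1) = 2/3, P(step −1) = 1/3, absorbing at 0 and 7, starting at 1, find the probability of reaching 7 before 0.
P(hit 7 before 0) = (1 − (1/2)^1) / (1 − (1/2)^7) = 64/127

Let u_k denote P(reach 7 before 0 | start at k). Boundary: u_0 = 0, u_7 = 1. Recurrence: u_k = 2/3·u_{k+1} + 1/3·u_{k-1} for 1 ≤ k ≤ 6. Try u_k = A + B·r^k with r = q/p = (1/3)/(2/3) = 1/2. Substitution satisfies the recurrence; boundary conditions give:
  u_k = (1 − r^k) / (1 − r^N) = (1 − (1/2)^1) / (1 − (1/2)^7) = 64/127.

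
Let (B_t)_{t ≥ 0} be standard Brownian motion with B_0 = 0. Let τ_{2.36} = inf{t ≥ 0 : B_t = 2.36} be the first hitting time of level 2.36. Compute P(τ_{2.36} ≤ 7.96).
P(τ_{2.36} ≤ 7.96) = 2(1 − Φ(2.36/√7.96)) = 2(1 − Φ(0.8365)) ≈ 0.4029

By the reflection principle for standard BM, P(τ_b ≤ t) = 2 · P(B_t ≥ b). Since B_t ~ N(0, t), P(B_t ≥ 2.36) = 1 − Φ(2.36/√t) = 1 − Φ(2.36/√7.96) = 1 − Φ(0.8365) ≈ 0.20144. Doubling: P(τ_{2.36} ≤ 7.96) ≈ 2 · 0.20144 = 0.40288 ≈ 0.4029.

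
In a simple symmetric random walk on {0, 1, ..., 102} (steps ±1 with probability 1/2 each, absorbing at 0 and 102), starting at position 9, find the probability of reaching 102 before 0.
P(hit 102 before 0) = 9/102 = 3/34

Let u_k = P(hit 102 before 0 | start at k). Then u_0 = 0, u_102 = 1, and u_k = u_{k-1}/2 + u_{k+1}/2 for 1 ≤ k ≤ 101. This harmonic recurrence is solved by u_k = k/102, giving u_9 = 9/102 = 3/34.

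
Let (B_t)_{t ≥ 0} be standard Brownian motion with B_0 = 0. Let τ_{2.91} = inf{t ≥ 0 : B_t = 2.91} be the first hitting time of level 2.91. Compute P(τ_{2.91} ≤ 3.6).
P(τ_{2.91} ≤ 3.6) = 2(1 − Φ(2.91/√3.6)) = 2(1 − Φ(1.5337)) ≈ 0.1251

By the reflection principle for standard BM, P(τ_b ≤ t) = 2 · P(B_t ≥ b). Since B_t ~ N(0, t), P(B_t ≥ 2.91) = 1 − Φ(2.91/√t) = 1 − Φ(2.91/√3.6) = 1 − Φ(1.5337) ≈ 0.06255. Doubling: P(τ_{2.91} ≤ 3.6) ≈ 2 · 0.06255 = 0.12510 ≈ 0.1251.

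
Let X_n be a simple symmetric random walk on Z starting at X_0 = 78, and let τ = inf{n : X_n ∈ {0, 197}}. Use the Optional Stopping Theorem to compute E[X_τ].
E[X_τ] = 78

X_n is a martingale and τ is a bounded-mean stopping time (indeed τ is finite a.s. with bounded expectation since the walk is in a bounded region). By the OST, E[X_τ] = E[X_0] = 78. Equivalently: E[X_τ] = 197 · P(hit 197 first) + 0 · P(hit 0 first) = 197 · (78/197) = 78.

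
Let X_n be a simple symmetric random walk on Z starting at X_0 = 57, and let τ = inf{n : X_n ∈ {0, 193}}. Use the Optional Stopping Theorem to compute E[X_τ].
E[X_τ] = 57

X_n is a martingale and τ is a bounded-mean stopping time (indeed τ is finite a.s. with bounded expectation since the walk is in a bounded region). By the OST, E[X_τ] = E[X_0] = 57. Equivalently: E[X_τ] = 193 · P(hit 193 first) + 0 · P(hit 0 first) = 193 · (57/193) = 57.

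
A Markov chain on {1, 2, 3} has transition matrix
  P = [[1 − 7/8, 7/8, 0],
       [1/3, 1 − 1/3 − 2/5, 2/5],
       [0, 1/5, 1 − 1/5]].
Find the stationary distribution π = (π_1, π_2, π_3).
π = (8/71, 21/71, 42/71)

This is a birth-death chain on three states, which satisfies detailed balance: π_1 · P_{12} = π_2 · P_{21} and π_2 · P_{23} = π_3 · P_{32}.
From π_1 · 7/8 = π_2 · 1/3: π_2/π_1 = (7/8)/(1/3) = 21/8.
From π_2 · 2/5 = π_3 · 1/5: π_3/π_2 = (2/5)/(1/5) = 2.
Take π_1 proportional to 1; then unnormalized π = (1, 21/8, 21/4). Normalize by dividing by the sum 71/8:
  π = (8/71, 21/71, 42/71).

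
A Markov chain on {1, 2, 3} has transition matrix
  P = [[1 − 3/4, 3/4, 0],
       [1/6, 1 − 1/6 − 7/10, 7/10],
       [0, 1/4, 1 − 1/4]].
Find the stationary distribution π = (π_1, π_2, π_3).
π = (10/181, 45/181, 126/181)

This is a birth-death chain on three states, which satisfies detailed balance: π_1 · P_{12} = π_2 · P_{21} and π_2 · P_{23} = π_3 · P_{32}.
From π_1 · 3/4 = π_2 · 1/6: π_2/π_1 = (3/4)/(1/6) = 9/2.
From π_2 · 7/10 = π_3 · 1/4: π_3/π_2 = (7/10)/(1/4) = 14/5.
Take π_1 proportional to 1; then unnormalized π = (1, 9/2, 63/5). Normalize by dividing by the sum 181/10:
  π = (10/181, 45/181, 126/181).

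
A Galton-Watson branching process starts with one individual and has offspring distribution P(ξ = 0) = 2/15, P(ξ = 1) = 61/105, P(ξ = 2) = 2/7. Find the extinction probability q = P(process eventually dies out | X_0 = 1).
q = 7/15

The pgf is f(s) = 2/15 + 61/105·s + 2/7·s². The extinction probability q is the smallest fixed point of f in [0, 1]. Setting s = f(s):
  2/7·s² + (61/105 − 1)·s + 2/15 = 0
  2/7·s² − (2/15 + 2/7)·s + 2/15 = 0
which factors as (s − 1)·(2/7·s − 2/15) = 0, giving roots s = 1 and s = (2/15)/(2/7) = 7/15.
Mean offspring μ = 61/105 + 2·2/7 = 121/105 > 1 (supercritical), so q < 1. The extinction probability is the smaller root: q = (2/15)/(2/7) = 7/15.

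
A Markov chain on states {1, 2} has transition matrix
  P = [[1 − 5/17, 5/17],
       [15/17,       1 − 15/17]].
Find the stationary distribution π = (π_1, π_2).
π_1 = 3/4, π_2 = 1/4

Solve πP = π with π_1 + π_2 = 1. From πP = π: π_1 · (1 − 5/17) + π_2 · 15/17 = π_1 ⇒ π_2 · 15/17 = π_1 · 5/17 ⇒ π_2/π_1 = (5/17)/(15/17) = 1/3. Together with π_1 + π_2 = 1:
  π_1 = (15/17)/(5/17 + 15/17) = (15/17)/(20/17) = 3/4,
  π_2 = (5/17)/(5/17 + 15/17) = (5/17)/(20/17) = 1/4.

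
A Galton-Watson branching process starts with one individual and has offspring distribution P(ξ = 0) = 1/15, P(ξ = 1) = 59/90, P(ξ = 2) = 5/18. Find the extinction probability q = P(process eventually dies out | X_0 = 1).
q = 6/25

The pgf is f(s) = 1/15 + 59/90·s + 5/18·s². The extinction probability q is the smallest fixed point of f in [0, 1]. Setting s = f(s):
  5/18·s² + (59/90 − 1)·s + 1/15 = 0
  5/18·s² − (1/15 + 5/18)·s + 1/15 = 0
which factors as (s − 1)·(5/18·s − 1/15) = 0, giving roots s = 1 and s = (1/15)/(5/18) = 6/25.
Mean offspring μ = 59/90 + 2·5/18 = 109/90 > 1 (supercritical), so q < 1. The extinction probability is the smaller root: q = (1/15)/(5/18) = 6/25.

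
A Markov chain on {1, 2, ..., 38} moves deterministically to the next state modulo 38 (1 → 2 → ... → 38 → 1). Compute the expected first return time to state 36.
E[T_36 | X_0 = 36] = 38

The chain cycles deterministically, so starting at state 36 it returns in exactly 38 steps. Equivalently, the stationary distribution is uniform π_j = 1/38 for every state j, so by Kac's formula E[T_36] = 1/π_36 = 38.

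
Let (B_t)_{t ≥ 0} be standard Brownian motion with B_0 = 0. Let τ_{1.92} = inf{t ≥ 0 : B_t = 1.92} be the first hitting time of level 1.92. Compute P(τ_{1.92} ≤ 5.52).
P(τ_{1.92} ≤ 5.52) = 2(1 − Φ(1.92/√5.52)) = 2(1 − Φ(0.8172)) ≈ 0.4138

By the reflection principle for standard BM, P(τ_b ≤ t) = 2 · P(B_t ≥ b). Since B_t ~ N(0, t), P(B_t ≥ 1.92) = 1 − Φ(1.92/√t) = 1 − Φ(1.92/√5.52) = 1 − Φ(0.8172) ≈ 0.20691. Doubling: P(τ_{1.92} ≤ 5.52) ≈ 2 · 0.20691 = 0.41382 ≈ 0.4138.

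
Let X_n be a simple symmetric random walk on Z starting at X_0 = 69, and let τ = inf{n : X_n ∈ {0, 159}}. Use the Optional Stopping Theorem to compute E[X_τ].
E[X_τ] = 69

X_n is a martingale and τ is a bounded-mean stopping time (indeed τ is finite a.s. with bounded expectation since the walk is in a bounded region). By the OST, E[X_τ] = E[X_0] = 69. Equivalently: E[X_τ] = 159 · P(hit 159 first) + 0 · P(hit 0 first) = 159 · (69/159) = 69.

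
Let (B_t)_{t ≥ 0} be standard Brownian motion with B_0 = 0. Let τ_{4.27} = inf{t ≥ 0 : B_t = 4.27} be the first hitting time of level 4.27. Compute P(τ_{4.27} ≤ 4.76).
P(τ_{4.27} ≤ 4.76) = 2(1 − Φ(4.27/√4.76)) = 2(1 − Φ(1.9572)) ≈ 0.0503

By the reflection principle for standard BM, P(τ_b ≤ t) = 2 · P(B_t ≥ b). Since B_t ~ N(0, t), P(B_t ≥ 4.27) = 1 − Φ(4.27/√t) = 1 − Φ(4.27/√4.76) = 1 − Φ(1.9572) ≈ 0.02516. Doubling: P(τ_{4.27} ≤ 4.76) ≈ 2 · 0.02516 = 0.05032 ≈ 0.0503.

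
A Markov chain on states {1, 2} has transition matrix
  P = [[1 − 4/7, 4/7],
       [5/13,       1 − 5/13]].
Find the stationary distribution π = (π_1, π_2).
π_1 = 35/87, π_2 = 52/87

Solve πP = π with π_1 + π_2 = 1. From πP = π: π_1 · (1 − 4/7) + π_2 · 5/13 = π_1 ⇒ π_2 · 5/13 = π_1 · 4/7 ⇒ π_2/π_1 = (4/7)/(5/13) = 52/35. Together with π_1 + π_2 = 1:
  π_1 = (5/13)/(4/7 + 5/13) = (5/13)/(87/91) = 35/87,
  π_2 = (4/7)/(4/7 + 5/13) = (4/7)/(87/91) = 52/87.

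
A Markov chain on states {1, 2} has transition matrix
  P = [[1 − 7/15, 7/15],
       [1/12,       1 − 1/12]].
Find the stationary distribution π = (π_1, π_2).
π_1 = 5/33, π_2 = 28/33

Solve πP = π with π_1 + π_2 = 1. From πP = π: π_1 · (1 − 7/15) + π_2 · 1/12 = π_1 ⇒ π_2 · 1/12 = π_1 · 7/15 ⇒ π_2/π_1 = (7/15)/(1/12) = 28/5. Together with π_1 + π_2 = 1:
  π_1 = (1/12)/(7/15 + 1/12) = (1/12)/(11/20) = 5/33,
  π_2 = (7/15)/(7/15 + 1/12) = (7/15)/(11/20) = 28/33.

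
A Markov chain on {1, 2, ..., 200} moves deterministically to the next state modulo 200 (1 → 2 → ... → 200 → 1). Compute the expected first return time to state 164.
E[T_164 | X_0 = 164] = 200

The chain cycles deterministically, so starting at state 164 it returns in exactly 200 steps. Equivalently, the stationary distribution is uniform π_j = 1/200 for every state j, so by Kac's formula E[T_164] = 1/π_164 = 200.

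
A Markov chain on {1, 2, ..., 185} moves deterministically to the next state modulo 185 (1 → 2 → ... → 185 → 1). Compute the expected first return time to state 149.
E[T_149 | X_0 = 149] = 185

The chain cycles deterministically, so starting at state 149 it returns in exactly 185 steps. Equivalently, the stationary distribution is uniform π_j = 1/185 for every state j, so by Kac's formula E[T_149] = 1/π_149 = 185.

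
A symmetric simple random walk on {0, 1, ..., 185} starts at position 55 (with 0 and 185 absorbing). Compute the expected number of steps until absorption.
E[τ | X_0 = 55] = 7150

Let v_k = E[τ | X_0 = k]. Boundary: v_0 = v_185 = 0. Recurrence: v_k = 1 + (v_{k-1} + v_{k+1})/2 for 1 ≤ k ≤ 184. The particular solution to v_k − (v_{k-1} + v_{k+1})/2 = 1 is v_k = −k^2. Adding homogeneous solution A + B k and matching boundaries gives v_k = k (185 − k). Substituting k = 55: v_55 = 55 · 130 = 7150.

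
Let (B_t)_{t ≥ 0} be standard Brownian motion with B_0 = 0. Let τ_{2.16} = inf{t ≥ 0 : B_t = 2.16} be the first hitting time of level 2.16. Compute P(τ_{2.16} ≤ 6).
P(τ_{2.16} ≤ 6) = 2(1 − Φ(2.16/√6)) = 2(1 − Φ(0.8818)) ≈ 0.3779

By the reflection principle for standard BM, P(τ_b ≤ t) = 2 · P(B_t ≥ b). Since B_t ~ N(0, t), P(B_t ≥ 2.16) = 1 − Φ(2.16/√t) = 1 − Φ(2.16/√6) = 1 − Φ(0.8818) ≈ 0.18894. Doubling: P(τ_{2.16} ≤ 6) ≈ 2 · 0.18894 = 0.37788 ≈ 0.3779.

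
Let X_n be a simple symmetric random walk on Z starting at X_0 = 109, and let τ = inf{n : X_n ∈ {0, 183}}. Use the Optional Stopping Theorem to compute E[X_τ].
E[X_τ] = 109

X_n is a martingale and τ is a bounded-mean stopping time (indeed τ is finite a.s. with bounded expectation since the walk is in a bounded region). By the OST, E[X_τ] = E[X_0] = 109. Equivalently: E[X_τ] = 183 · P(hit 183 first) + 0 · P(hit 0 first) = 183 · (109/183) = 109.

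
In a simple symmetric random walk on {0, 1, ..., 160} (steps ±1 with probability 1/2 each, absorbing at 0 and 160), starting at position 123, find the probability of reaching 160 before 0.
P(hit 160 before 0) = 123/160

Let u_k = P(hit 160 before 0 | start at k). Then u_0 = 0, u_160 = 1, and u_k = u_{k-1}/2 + u_{k+1}/2 for 1 ≤ k ≤ 159. This harmonic recurrence is solved by u_k = k/160, giving u_123 = 123/160.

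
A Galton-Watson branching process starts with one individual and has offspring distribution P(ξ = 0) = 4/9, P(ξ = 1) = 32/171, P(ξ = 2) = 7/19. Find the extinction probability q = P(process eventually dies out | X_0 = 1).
q = 1

Mean offspring μ = 0·4/9 + 1·32/171 + 2·7/19 = 158/171 ≤ 1. For μ ≤ 1 with offspring not concentrated at 1, the Galton-Watson process goes extinct almost surely, so q = 1.
(Algebraic check: The pgf is f(s) = 4/9 + 32/171·s + 7/19·s². The extinction probability q is the smallest fixed point of f in [0, 1]. Setting s = f(s):
  7/19·s² + (32/171 − 1)·s + 4/9 = 0
  7/19·s² − (4/9 + 7/19)·s + 4/9 = 0
which factors as (s − 1)·(7/19·s − 4/9) = 0, giving roots s = 1 and s = (4/9)/(7/19) = 76/63. Since 76/63 ≥ 1, the smallest root in [0, 1] is s = 1.)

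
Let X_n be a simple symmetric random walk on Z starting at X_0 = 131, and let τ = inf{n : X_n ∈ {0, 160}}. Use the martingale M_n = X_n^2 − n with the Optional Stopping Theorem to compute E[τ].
E[τ] = 3799

M_n = X_n^2 − n is a martingale (since E[X_{n+1}^2 | F_n] = X_n^2 + 1). By OST (τ has finite mean in a bounded region), E[M_τ] = E[M_0] = X_0^2 − 0 = 131^2 = 17161. Also E[M_τ] = E[X_τ^2] − E[τ]. The walk exits at 0 or 160, with P(hit 160 first) = 131/160, so E[X_τ^2] = 160^2 · 131/160 + 0 = 20960. Thus E[τ] = E[X_τ^2] − E[M_τ] = 20960 − 17161 = 3799 = 131(160 − 131) = 3799.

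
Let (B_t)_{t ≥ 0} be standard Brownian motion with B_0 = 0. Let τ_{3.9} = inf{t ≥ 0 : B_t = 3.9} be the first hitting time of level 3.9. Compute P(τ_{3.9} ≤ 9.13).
P(τ_{3.9} ≤ 9.13) = 2(1 − Φ(3.9/√9.13)) = 2(1 − Φ(1.2907)) ≈ 0.1968

By the reflection principle for standard BM, P(τ_b ≤ t) = 2 · P(B_t ≥ b). Since B_t ~ N(0, t), P(B_t ≥ 3.9) = 1 − Φ(3.9/√t) = 1 − Φ(3.9/√9.13) = 1 − Φ(1.2907) ≈ 0.09840. Doubling: P(τ_{3.9} ≤ 9.13) ≈ 2 · 0.09840 = 0.19680 ≈ 0.1968.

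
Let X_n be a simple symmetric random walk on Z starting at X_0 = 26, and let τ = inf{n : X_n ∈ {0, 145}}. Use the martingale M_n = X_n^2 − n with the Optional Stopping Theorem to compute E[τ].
E[τ] = 3094

M_n = X_n^2 − n is a martingale (since E[X_{n+1}^2 | F_n] = X_n^2 + 1). By OST (τ has finite mean in a bounded region), E[M_τ] = E[M_0] = X_0^2 − 0 = 26^2 = 676. Also E[M_τ] = E[X_τ^2] − E[τ]. The walk exits at 0 or 145, with P(hit 145 first) = 26/145, so E[X_τ^2] = 145^2 · 26/145 + 0 = 3770. Thus E[τ] = E[X_τ^2] − E[M_τ] = 3770 − 676 = 3094 = 26(145 − 26) = 3094.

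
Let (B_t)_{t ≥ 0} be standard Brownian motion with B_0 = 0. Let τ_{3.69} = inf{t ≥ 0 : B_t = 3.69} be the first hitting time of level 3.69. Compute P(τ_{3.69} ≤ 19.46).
P(τ_{3.69} ≤ 19.46) = 2(1 − Φ(3.69/√19.46)) = 2(1 − Φ(0.8365)) ≈ 0.4029

By the reflection principle for standard BM, P(τ_b ≤ t) = 2 · P(B_t ≥ b). Since B_t ~ N(0, t), P(B_t ≥ 3.69) = 1 − Φ(3.69/√t) = 1 − Φ(3.69/√19.46) = 1 − Φ(0.8365) ≈ 0.20144. Doubling: P(τ_{3.69} ≤ 19.46) ≈ 2 · 0.20144 = 0.40288 ≈ 0.4029.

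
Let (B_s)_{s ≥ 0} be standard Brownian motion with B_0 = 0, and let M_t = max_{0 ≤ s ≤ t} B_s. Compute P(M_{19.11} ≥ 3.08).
P(M_{19.11} ≥ 3.08) = 2·P(B_{19.11} ≥ 3.08) = 2(1 − Φ(3.08/√19.11)) ≈ 0.4811

By the reflection principle for Brownian motion, P(M_t ≥ a) = 2 · P(B_t ≥ a) for a ≥ 0. Since B_t ~ N(0, t), P(B_t ≥ 3.08) = 1 − Φ(3.08/√t) = 1 − Φ(3.08/√19.11) = 1 − Φ(0.7046). So
  P(M_{19.11} ≥ 3.08) = 2(1 − Φ(0.7046)) ≈ 0.4811.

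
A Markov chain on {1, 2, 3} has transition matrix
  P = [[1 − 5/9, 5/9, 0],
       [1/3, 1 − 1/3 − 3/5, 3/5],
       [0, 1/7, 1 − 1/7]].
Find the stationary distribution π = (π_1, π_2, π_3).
π = (3/29, 5/29, 21/29)

This is a birth-death chain on three states, which satisfies detailed balance: π_1 · P_{12} = π_2 · P_{21} and π_2 · P_{23} = π_3 · P_{32}.
From π_1 · 5/9 = π_2 · 1/3: π_2/π_1 = (5/9)/(1/3) = 5/3.
From π_2 · 3/5 = π_3 · 1/7: π_3/π_2 = (3/5)/(1/7) = 21/5.
Take π_1 proportional to 1; then unnormalized π = (1, 5/3, 7). Normalize by dividing by the sum 29/3:
  π = (3/29, 5/29, 21/29).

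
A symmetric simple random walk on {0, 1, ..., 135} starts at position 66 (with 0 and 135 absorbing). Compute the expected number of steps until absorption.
E[τ | X_0 = 66] = 4554

Let v_k = E[τ | X_0 = k]. Boundary: v_0 = v_135 = 0. Recurrence: v_k = 1 + (v_{k-1} + v_{k+1})/2 for 1 ≤ k ≤ 134. The particular solution to v_k − (v_{k-1} + v_{k+1})/2 = 1 is v_k = −k^2. Adding homogeneous solution A + B k and matching boundaries gives v_k = k (135 − k). Substituting k = 66: v_66 = 66 · 69 = 4554.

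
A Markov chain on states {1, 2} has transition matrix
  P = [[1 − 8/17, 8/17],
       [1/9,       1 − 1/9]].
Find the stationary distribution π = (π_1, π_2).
π_1 = 17/89, π_2 = 72/89

Solve πP = π with π_1 + π_2 = 1. From πP = π: π_1 · (1 − 8/17) + π_2 · 1/9 = π_1 ⇒ π_2 · 1/9 = π_1 · 8/17 ⇒ π_2/π_1 = (8/17)/(1/9) = 72/17. Together with π_1 + π_2 = 1:
  π_1 = (1/9)/(8/17 + 1/9) = (1/9)/(89/153) = 17/89,
  π_2 = (8/17)/(8/17 + 1/9) = (8/17)/(89/153) = 72/89.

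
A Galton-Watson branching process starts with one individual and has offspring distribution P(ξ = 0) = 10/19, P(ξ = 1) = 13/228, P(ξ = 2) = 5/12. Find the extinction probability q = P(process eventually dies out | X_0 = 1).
q = 1

Mean offspring μ = 0·10/19 + 1·13/228 + 2·5/12 = 203/228 ≤ 1. For μ ≤ 1 with offspring not concentrated at 1, the Galton-Watson process goes extinct almost surely, so q = 1.
(Algebraic check: The pgf is f(s) = 10/19 + 13/228·s + 5/12·s². The extinction probability q is the smallest fixed point of f in [0, 1]. Setting s = f(s):
  5/12·s² + (13/228 − 1)·s + 10/19 = 0
  5/12·s² − (10/19 + 5/12)·s + 10/19 = 0
which factors as (s − 1)·(5/12·s − 10/19) = 0, giving roots s = 1 and s = (10/19)/(5/12) = 24/19. Since 24/19 ≥ 1, the smallest root in [0, 1] is s = 1.)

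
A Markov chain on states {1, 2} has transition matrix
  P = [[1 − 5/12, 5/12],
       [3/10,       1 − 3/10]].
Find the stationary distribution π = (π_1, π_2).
π_1 = 18/43, π_2 = 25/43

Solve πP = π with π_1 + π_2 = 1. From πP = π: π_1 · (1 − 5/12) + π_2 · 3/10 = π_1 ⇒ π_2 · 3/10 = π_1 · 5/12 ⇒ π_2/π_1 = (5/12)/(3/10) = 25/18. Together with π_1 + π_2 = 1:
  π_1 = (3/10)/(5/12 + 3/10) = (3/10)/(43/60) = 18/43,
  π_2 = (5/12)/(5/12 + 3/10) = (5/12)/(43/60) = 25/43.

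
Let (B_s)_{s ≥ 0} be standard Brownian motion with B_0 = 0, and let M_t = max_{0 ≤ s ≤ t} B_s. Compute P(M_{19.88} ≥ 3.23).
P(M_{19.88} ≥ 3.23) = 2·P(B_{19.88} ≥ 3.23) = 2(1 − Φ(3.23/√19.88)) ≈ 0.4688

By the reflection principle for Brownian motion, P(M_t ≥ a) = 2 · P(B_t ≥ a) for a ≥ 0. Since B_t ~ N(0, t), P(B_t ≥ 3.23) = 1 − Φ(3.23/√t) = 1 − Φ(3.23/√19.88) = 1 − Φ(0.7244). So
  P(M_{19.88} ≥ 3.23) = 2(1 − Φ(0.7244)) ≈ 0.4688.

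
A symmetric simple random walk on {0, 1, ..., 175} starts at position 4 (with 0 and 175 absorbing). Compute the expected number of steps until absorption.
E[τ | X_0 = 4] = 684

Let v_k = E[τ | X_0 = k]. Boundary: v_0 = v_175 = 0. Recurrence: v_k = 1 + (v_{k-1} + v_{k+1})/2 for 1 ≤ k ≤ 174. The particular solution to v_k − (v_{k-1} + v_{k+1})/2 = 1 is v_k = −k^2. Adding homogeneous solution A + B k and matching boundaries gives v_k = k (175 − k). Substituting k = 4: v_4 = 4 · 171 = 684.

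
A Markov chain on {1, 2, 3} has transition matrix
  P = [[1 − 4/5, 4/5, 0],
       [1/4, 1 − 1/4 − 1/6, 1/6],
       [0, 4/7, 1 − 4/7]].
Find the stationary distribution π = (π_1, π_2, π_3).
π = (15/77, 48/77, 2/11)

This is a birth-death chain on three states, which satisfies detailed balance: π_1 · P_{12} = π_2 · P_{21} and π_2 · P_{23} = π_3 · P_{32}.
From π_1 · 4/5 = π_2 · 1/4: π_2/π_1 = (4/5)/(1/4) = 16/5.
From π_2 · 1/6 = π_3 · 4/7: π_3/π_2 = (1/6)/(4/7) = 7/24.
Take π_1 proportional to 1; then unnormalized π = (1, 16/5, 14/15). Normalize by dividing by the sum 77/15:
  π = (15/77, 48/77, 2/11).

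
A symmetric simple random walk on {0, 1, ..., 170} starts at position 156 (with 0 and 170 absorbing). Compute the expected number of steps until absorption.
E[τ | X_0 = 156] = 2184

Let v_k = E[τ | X_0 = k]. Boundary: v_0 = v_170 = 0. Recurrence: v_k = 1 + (v_{k-1} + v_{k+1})/2 for 1 ≤ k ≤ 169. The particular solution to v_k − (v_{k-1} + v_{k+1})/2 = 1 is v_k = −k^2. Adding homogeneous solution A + B k and matching boundaries gives v_k = k (170 − k). Substituting k = 156: v_156 = 156 · 14 = 2184.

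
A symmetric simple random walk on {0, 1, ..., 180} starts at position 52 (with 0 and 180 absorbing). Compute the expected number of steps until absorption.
E[τ | X_0 = 52] = 6656

Let v_k = E[τ | X_0 = k]. Boundary: v_0 = v_180 = 0. Recurrence: v_k = 1 + (v_{k-1} + v_{k+1})/2 for 1 ≤ k ≤ 179. The particular solution to v_k − (v_{k-1} + v_{k+1})/2 = 1 is v_k = −k^2. Adding homogeneous solution A + B k and matching boundaries gives v_k = k (180 − k). Substituting k = 52: v_52 = 52 · 128 = 6656.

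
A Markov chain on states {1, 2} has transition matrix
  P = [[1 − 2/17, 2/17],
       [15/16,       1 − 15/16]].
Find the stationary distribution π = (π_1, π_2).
π_1 = 255/287, π_2 = 32/287

Solve πP = π with π_1 + π_2 = 1. From πP = π: π_1 · (1 − 2/17) + π_2 · 15/16 = π_1 ⇒ π_2 · 15/16 = π_1 · 2/17 ⇒ π_2/π_1 = (2/17)/(15/16) = 32/255. Together with π_1 + π_2 = 1:
  π_1 = (15/16)/(2/17 + 15/16) = (15/16)/(287/272) = 255/287,
  π_2 = (2/17)/(2/17 + 15/16) = (2/17)/(287/272) = 32/287.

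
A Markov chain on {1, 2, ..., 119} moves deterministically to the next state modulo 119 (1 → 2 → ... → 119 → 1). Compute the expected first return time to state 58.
E[T_58 | X_0 = 58] = 119

The chain cycles deterministically, so starting at state 58 it returns in exactly 119 steps. Equivalently, the stationary distribution is uniform π_j = 1/119 for every state j, so by Kac's formula E[T_58] = 1/π_58 = 119.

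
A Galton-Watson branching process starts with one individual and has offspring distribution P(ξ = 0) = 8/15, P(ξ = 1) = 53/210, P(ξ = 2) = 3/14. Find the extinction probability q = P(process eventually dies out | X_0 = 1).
q = 1

Mean offspring μ = 0·8/15 + 1·53/210 + 2·3/14 = 143/210 ≤ 1. For μ ≤ 1 with offspring not concentrated at 1, the Galton-Watson process goes extinct almost surely, so q = 1.
(Algebraic check: The pgf is f(s) = 8/15 + 53/210·s + 3/14·s². The extinction probability q is the smallest fixed point of f in [0, 1]. Setting s = f(s):
  3/14·s² + (53/210 − 1)·s + 8/15 = 0
  3/14·s² − (8/15 + 3/14)·s + 8/15 = 0
which factors as (s − 1)·(3/14·s − 8/15) = 0, giving roots s = 1 and s = (8/15)/(3/14) = 112/45. Since 112/45 ≥ 1, the smallest root in [0, 1] is s = 1.)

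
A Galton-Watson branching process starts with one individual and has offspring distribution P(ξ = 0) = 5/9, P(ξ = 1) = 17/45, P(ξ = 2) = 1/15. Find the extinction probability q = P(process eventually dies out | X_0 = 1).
q = 1

Mean offspring μ = 0·5/9 + 1·17/45 + 2·1/15 = 23/45 ≤ 1. For μ ≤ 1 with offspring not concentrated at 1, the Galton-Watson process goes extinct almost surely, so q = 1.
(Algebraic check: The pgf is f(s) = 5/9 + 17/45·s + 1/15·s². The extinction probability q is the smallest fixed point of f in [0, 1]. Setting s = f(s):
  1/15·s² + (17/45 − 1)·s + 5/9 = 0
  1/15·s² − (5/9 + 1/15)·s + 5/9 = 0
which factors as (s − 1)·(1/15·s − 5/9) = 0, giving roots s = 1 and s = (5/9)/(1/15) = 25/3. Since 25/3 ≥ 1, the smallest root in [0, 1] is s = 1.)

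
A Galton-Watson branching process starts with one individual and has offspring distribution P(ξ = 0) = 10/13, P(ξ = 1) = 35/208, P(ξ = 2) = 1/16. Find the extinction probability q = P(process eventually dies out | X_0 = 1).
q = 1

Mean offspring μ = 0·10/13 + 1·35/208 + 2·1/16 = 61/208 ≤ 1. For μ ≤ 1 with offspring not concentrated at 1, the Galton-Watson process goes extinct almost surely, so q = 1.
(Algebraic check: The pgf is f(s) = 10/13 + 35/208·s + 1/16·s². The extinction probability q is the smallest fixed point of f in [0, 1]. Setting s = f(s):
  1/16·s² + (35/208 − 1)·s + 10/13 = 0
  1/16·s² − (10/13 + 1/16)·s + 10/13 = 0
which factors as (s − 1)·(1/16·s − 10/13) = 0, giving roots s = 1 and s = (10/13)/(1/16) = 160/13. Since 160/13 ≥ 1, the smallest root in [0, 1] is s = 1.)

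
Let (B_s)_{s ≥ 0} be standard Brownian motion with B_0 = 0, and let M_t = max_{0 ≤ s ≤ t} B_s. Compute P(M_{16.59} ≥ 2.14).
P(M_{16.59} ≥ 2.14) = 2·P(B_{16.59} ≥ 2.14) = 2(1 − Φ(2.14/√16.59)) ≈ 0.5993

By the reflection principle for Brownian motion, P(M_t ≥ a) = 2 · P(B_t ≥ a) for a ≥ 0. Since B_t ~ N(0, t), P(B_t ≥ 2.14) = 1 − Φ(2.14/√t) = 1 − Φ(2.14/√16.59) = 1 − Φ(0.5254). So
  P(M_{16.59} ≥ 2.14) = 2(1 − Φ(0.5254)) ≈ 0.5993.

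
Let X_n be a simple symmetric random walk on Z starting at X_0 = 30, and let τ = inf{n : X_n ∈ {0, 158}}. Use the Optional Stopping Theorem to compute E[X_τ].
E[X_τ] = 30

X_n is a martingale and τ is a bounded-mean stopping time (indeed τ is finite a.s. with bounded expectation since the walk is in a bounded region). By the OST, E[X_τ] = E[X_0] = 30. Equivalently: E[X_τ] = 158 · P(hit 158 first) + 0 · P(hit 0 first) = 158 · (30/158) = 30.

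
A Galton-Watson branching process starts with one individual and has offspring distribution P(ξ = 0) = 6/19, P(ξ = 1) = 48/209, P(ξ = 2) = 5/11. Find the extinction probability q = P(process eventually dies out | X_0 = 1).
q = 66/95

The pgf is f(s) = 6/19 + 48/209·s + 5/11·s². The extinction probability q is the smallest fixed point of f in [0, 1]. Setting s = f(s):
  5/11·s² + (48/209 − 1)·s + 6/19 = 0
  5/11·s² − (6/19 + 5/11)·s + 6/19 = 0
which factors as (s − 1)·(5/11·s − 6/19) = 0, giving roots s = 1 and s = (6/19)/(5/11) = 66/95.
Mean offspring μ = 48/209 + 2·5/11 = 238/209 > 1 (supercritical), so q < 1. The extinction probability is the smaller root: q = (6/19)/(5/11) = 66/95.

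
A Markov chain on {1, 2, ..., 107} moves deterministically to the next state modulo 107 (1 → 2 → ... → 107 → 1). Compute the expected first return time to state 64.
E[T_64 | X_0 = 64] = 107

The chain cycles deterministically, so starting at state 64 it returns in exactly 107 steps. Equivalently, the stationary distribution is uniform π_j = 1/107 for every state j, so by Kac's formula E[T_64] = 1/π_64 = 107.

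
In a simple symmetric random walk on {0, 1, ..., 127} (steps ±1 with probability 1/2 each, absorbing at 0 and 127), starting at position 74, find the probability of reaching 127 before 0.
P(hit 127 before 0) = 74/127

Let u_k = P(hit 127 before 0 | start at k). Then u_0 = 0, u_127 = 1, and u_k = u_{k-1}/2 + u_{k+1}/2 for 1 ≤ k ≤ 126. This harmonic recurrence is solved by u_k = k/127, giving u_74 = 74/127.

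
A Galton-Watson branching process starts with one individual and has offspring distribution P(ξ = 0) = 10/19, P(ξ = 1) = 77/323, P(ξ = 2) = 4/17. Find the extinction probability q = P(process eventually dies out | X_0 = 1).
q = 1

Mean offspring μ = 0·10/19 + 1·77/323 + 2·4/17 = 229/323 ≤ 1. For μ ≤ 1 with offspring not concentrated at 1, the Galton-Watson process goes extinct almost surely, so q = 1.
(Algebraic check: The pgf is f(s) = 10/19 + 77/323·s + 4/17·s². The extinction probability q is the smallest fixed point of f in [0, 1]. Setting s = f(s):
  4/17·s² + (77/323 − 1)·s + 10/19 = 0
  4/17·s² − (10/19 + 4/17)·s + 10/19 = 0
which factors as (s − 1)·(4/17·s − 10/19) = 0, giving roots s = 1 and s = (10/19)/(4/17) = 85/38. Since 85/38 ≥ 1, the smallest root in [0, 1] is s = 1.)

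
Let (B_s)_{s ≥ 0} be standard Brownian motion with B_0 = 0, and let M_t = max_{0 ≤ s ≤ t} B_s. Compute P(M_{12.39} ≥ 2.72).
P(M_{12.39} ≥ 2.72) = 2·P(B_{12.39} ≥ 2.72) = 2(1 − Φ(2.72/√12.39)) ≈ 0.4397

By the reflection principle for Brownian motion, P(M_t ≥ a) = 2 · P(B_t ≥ a) for a ≥ 0. Since B_t ~ N(0, t), P(B_t ≥ 2.72) = 1 − Φ(2.72/√t) = 1 − Φ(2.72/√12.39) = 1 − Φ(0.7727). So
  P(M_{12.39} ≥ 2.72) = 2(1 − Φ(0.7727)) ≈ 0.4397.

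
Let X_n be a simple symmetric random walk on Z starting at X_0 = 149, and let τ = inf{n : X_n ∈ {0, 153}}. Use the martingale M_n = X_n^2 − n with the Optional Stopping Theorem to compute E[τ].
E[τ] = 596

M_n = X_n^2 − n is a martingale (since E[X_{n+1}^2 | F_n] = X_n^2 + 1). By OST (τ has finite mean in a bounded region), E[M_τ] = E[M_0] = X_0^2 − 0 = 149^2 = 22201. Also E[M_τ] = E[X_τ^2] − E[τ]. The walk exits at 0 or 153, with P(hit 153 first) = 149/153, so E[X_τ^2] = 153^2 · 149/153 + 0 = 22797. Thus E[τ] = E[X_τ^2] − E[M_τ] = 22797 − 22201 = 596 = 149(153 − 149) = 596.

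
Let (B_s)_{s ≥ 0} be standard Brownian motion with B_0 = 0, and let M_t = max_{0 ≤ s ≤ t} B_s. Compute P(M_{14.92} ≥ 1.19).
P(M_{14.92} ≥ 1.19) = 2·P(B_{14.92} ≥ 1.19) = 2(1 − Φ(1.19/√14.92)) ≈ 0.7580

By the reflection principle for Brownian motion, P(M_t ≥ a) = 2 · P(B_t ≥ a) for a ≥ 0. Since B_t ~ N(0, t), P(B_t ≥ 1.19) = 1 − Φ(1.19/√t) = 1 − Φ(1.19/√14.92) = 1 − Φ(0.3081). So
  P(M_{14.92} ≥ 1.19) = 2(1 − Φ(0.3081)) ≈ 0.7580.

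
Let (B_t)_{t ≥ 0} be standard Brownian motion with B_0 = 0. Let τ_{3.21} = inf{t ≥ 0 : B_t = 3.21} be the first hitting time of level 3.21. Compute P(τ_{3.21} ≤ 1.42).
P(τ_{3.21} ≤ 1.42) = 2(1 − Φ(3.21/√1.42)) = 2(1 − Φ(2.6938)) ≈ 0.0071

By the reflection principle for standard BM, P(τ_b ≤ t) = 2 · P(B_t ≥ b). Since B_t ~ N(0, t), P(B_t ≥ 3.21) = 1 − Φ(3.21/√t) = 1 − Φ(3.21/√1.42) = 1 − Φ(2.6938) ≈ 0.00353. Doubling: P(τ_{3.21} ≤ 1.42) ≈ 2 · 0.00353 = 0.00706 ≈ 0.0071.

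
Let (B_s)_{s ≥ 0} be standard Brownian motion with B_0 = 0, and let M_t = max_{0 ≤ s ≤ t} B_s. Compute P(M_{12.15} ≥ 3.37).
P(M_{12.15} ≥ 3.37) = 2·P(B_{12.15} ≥ 3.37) = 2(1 − Φ(3.37/√12.15)) ≈ 0.3336

By the reflection principle for Brownian motion, P(M_t ≥ a) = 2 · P(B_t ≥ a) for a ≥ 0. Since B_t ~ N(0, t), P(B_t ≥ 3.37) = 1 − Φ(3.37/√t) = 1 − Φ(3.37/√12.15) = 1 − Φ(0.9668). So
  P(M_{12.15} ≥ 3.37) = 2(1 − Φ(0.9668)) ≈ 0.3336.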